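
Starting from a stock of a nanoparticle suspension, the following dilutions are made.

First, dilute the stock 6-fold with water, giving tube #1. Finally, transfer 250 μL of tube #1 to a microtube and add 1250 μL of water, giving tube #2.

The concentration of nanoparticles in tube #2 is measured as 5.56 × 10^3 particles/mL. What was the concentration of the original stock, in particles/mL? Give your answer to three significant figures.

Step 1: 6-fold → factor 6
Step 2: 250 μL + 1250 μL = 1500 μL total → factor 1500/250 = 6
Overall dilution factor = 6 × 6 = 36
Stock = 5.56 × 10^3 particles/mL × 36 = 2.00 × 10^5 particles/mL

2.00 × 10^5 particles/mL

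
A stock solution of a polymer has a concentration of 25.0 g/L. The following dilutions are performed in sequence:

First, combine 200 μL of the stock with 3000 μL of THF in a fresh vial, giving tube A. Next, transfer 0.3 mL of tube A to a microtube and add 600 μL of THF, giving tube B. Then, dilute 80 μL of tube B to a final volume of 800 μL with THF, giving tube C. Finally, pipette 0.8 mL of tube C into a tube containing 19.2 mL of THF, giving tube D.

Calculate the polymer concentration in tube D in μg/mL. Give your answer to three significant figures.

Step 1: 200 μL + 3000 μL = 3200 μL total → factor 3200/200 = 16
Step 2: 0.3 mL + 600 μL = 0.9 mL total → factor 0.9/0.3 = 3
Step 3: 80 μL brought to 800 μL → factor 800/80 = 10
Step 4: 0.8 mL + 19.2 mL = 20 mL total → factor 20/0.8 = 25
Dilution factor through tube D = 16 × 3 × 10 × 25 = 12000
[tube D] = 25.0 g/L / 12000 = 0.002083 g/L = 2.08 μg/mL

2.08 μg/mL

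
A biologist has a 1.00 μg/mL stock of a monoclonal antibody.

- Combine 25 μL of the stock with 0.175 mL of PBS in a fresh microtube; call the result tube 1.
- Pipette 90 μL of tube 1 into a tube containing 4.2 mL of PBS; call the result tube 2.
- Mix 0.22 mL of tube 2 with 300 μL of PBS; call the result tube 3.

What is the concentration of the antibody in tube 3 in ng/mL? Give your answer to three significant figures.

1.11 ng/mL

Step 1: 25 μL + 0.175 mL = 200 μL total → factor 200/25 = 8
Step 2: 90 μL + 4.2 mL = 4290 μL total → factor 4290/90 = 47.667
Step 3: 0.22 mL + 300 μL = 0.52 mL total → factor 0.52/0.22 = 2.3636
Overall dilution factor = 8 × 47.667 × 2.3636 = 901.33
Final = 1.00 μg/mL / 901.33 = 0.001109 μg/mL = 1.11 ng/mL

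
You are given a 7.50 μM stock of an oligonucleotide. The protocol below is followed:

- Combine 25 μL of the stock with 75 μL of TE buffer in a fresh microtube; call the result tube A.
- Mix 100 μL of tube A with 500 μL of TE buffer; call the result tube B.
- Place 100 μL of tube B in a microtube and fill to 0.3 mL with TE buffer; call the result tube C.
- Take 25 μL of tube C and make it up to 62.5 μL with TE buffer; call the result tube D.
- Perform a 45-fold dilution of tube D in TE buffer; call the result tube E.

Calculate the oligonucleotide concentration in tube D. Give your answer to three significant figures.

Step 1: 25 μL + 75 μL = 100 μL total → factor 100/25 = 4
Step 2: 100 μL + 500 μL = 600 μL total → factor 600/100 = 6
Step 3: 100 μL brought to 0.3 mL → factor 300/100 = 3
Step 4: 25 μL brought to 62.5 μL → factor 62.5/25 = 2.5
Dilution factor through tube D = 4 × 6 × 3 × 2.5 = 180
[tube D] = 7.50 μM / 180 = 0.0417 μM

0.0417 μM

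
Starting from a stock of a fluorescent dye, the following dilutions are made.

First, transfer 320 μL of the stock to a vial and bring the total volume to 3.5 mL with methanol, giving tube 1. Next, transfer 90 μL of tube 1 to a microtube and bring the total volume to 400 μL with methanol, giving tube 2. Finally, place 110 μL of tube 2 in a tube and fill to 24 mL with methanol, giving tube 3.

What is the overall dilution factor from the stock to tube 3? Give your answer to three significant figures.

1.06 × 10^4

Step 1: 320 μL brought to 3.5 mL → factor 3500/320 = 10.938
Step 2: 90 μL brought to 400 μL → factor 400/90 = 4.4444
Step 3: 110 μL brought to 24 mL → factor 24000/110 = 218.18
Overall dilution factor = 10.938 × 4.4444 × 218.18 = 10606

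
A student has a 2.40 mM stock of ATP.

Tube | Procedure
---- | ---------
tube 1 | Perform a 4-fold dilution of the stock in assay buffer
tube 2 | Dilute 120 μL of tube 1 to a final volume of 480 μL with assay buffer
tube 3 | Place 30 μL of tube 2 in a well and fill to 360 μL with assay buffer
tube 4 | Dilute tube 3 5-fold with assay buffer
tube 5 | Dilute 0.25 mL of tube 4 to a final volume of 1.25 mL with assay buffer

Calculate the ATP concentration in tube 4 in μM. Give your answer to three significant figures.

Step 1: 4-fold → factor 4
Step 2: 120 μL brought to 480 μL → factor 480/120 = 4
Step 3: 30 μL brought to 360 μL → factor 360/30 = 12
Step 4: 5-fold → factor 5
Dilution factor through tube 4 = 4 × 4 × 12 × 5 = 960
[tube 4] = 2.40 mM / 960 = 0.002500 mM = 2.50 μM

2.50 μM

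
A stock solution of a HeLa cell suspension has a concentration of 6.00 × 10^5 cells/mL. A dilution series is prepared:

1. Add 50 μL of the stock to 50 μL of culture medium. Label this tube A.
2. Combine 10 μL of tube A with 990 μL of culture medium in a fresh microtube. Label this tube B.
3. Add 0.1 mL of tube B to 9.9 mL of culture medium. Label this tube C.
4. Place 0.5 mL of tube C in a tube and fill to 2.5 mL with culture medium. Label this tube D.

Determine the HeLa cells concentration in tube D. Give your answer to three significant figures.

6.00 cells/mL

Step 1: 50 μL + 50 μL = 100 μL total → factor 100/50 = 2
Step 2: 10 μL + 990 μL = 1000 μL total → factor 1000/10 = 100
Step 3: 0.1 mL + 9.9 mL = 10 mL total → factor 10/0.1 = 100
Step 4: 0.5 mL brought to 2.5 mL → factor 2.5/0.5 = 5
Overall dilution factor = 2 × 100 × 100 × 5 = 1 × 10^5
Final = 6.00 × 10^5 cells/mL / 1 × 10^5 = 6.00 cells/mL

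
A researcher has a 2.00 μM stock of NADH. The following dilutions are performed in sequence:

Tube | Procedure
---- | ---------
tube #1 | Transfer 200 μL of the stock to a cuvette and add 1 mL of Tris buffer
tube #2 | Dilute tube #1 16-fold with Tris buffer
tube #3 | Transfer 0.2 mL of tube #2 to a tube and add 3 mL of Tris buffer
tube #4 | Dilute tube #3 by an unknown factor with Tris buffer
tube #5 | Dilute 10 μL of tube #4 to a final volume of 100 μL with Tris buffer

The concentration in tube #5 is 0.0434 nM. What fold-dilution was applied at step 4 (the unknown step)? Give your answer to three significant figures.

Step 1: 200 μL + 1 mL = 1200 μL total → factor 1200/200 = 6
Step 2: 16-fold → factor 16
Step 3: 0.2 mL + 3 mL = 3.2 mL total → factor 3.2/0.2 = 16
Step 4: unknown factor x
Step 5: 10 μL brought to 100 μL → factor 100/10 = 10
Product of known-step factors = 15360
Overall factor = 2.00 μM / (0.0434 nM) = 46083
x = 46083 / 15360 = 3.00

3.00-fold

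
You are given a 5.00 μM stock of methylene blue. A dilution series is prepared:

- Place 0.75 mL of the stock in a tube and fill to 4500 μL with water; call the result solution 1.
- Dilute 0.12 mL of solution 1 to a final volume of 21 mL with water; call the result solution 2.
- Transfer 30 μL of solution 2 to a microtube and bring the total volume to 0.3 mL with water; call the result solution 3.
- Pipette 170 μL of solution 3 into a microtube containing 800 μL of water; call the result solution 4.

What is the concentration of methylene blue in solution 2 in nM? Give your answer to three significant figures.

4.76 nM

Step 1: 0.75 mL brought to 4500 μL → factor 4.5/0.75 = 6
Step 2: 0.12 mL brought to 21 mL → factor 21/0.12 = 175
Dilution factor through solution 2 = 6 × 175 = 1050
[solution 2] = 5.00 μM / 1050 = 0.004762 μM = 4.76 nM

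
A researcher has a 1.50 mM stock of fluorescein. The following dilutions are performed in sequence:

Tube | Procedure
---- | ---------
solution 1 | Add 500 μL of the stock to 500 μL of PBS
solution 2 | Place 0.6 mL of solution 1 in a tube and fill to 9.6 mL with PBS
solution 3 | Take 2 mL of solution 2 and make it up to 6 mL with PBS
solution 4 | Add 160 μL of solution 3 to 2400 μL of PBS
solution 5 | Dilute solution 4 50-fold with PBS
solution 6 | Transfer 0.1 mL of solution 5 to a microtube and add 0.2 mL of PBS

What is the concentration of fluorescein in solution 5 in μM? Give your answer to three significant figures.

0.0195 μM

Step 1: 500 μL + 500 μL = 1000 μL total → factor 1000/500 = 2
Step 2: 0.6 mL brought to 9.6 mL → factor 9.6/0.6 = 16
Step 3: 2 mL brought to 6 mL → factor 6/2 = 3
Step 4: 160 μL + 2400 μL = 2560 μL total → factor 2560/160 = 16
Step 5: 50-fold → factor 50
Dilution factor through solution 5 = 2 × 16 × 3 × 16 × 50 = 76800
[solution 5] = 1.50 mM / 76800 = 1.953 × 10^-5 mM = 0.0195 μM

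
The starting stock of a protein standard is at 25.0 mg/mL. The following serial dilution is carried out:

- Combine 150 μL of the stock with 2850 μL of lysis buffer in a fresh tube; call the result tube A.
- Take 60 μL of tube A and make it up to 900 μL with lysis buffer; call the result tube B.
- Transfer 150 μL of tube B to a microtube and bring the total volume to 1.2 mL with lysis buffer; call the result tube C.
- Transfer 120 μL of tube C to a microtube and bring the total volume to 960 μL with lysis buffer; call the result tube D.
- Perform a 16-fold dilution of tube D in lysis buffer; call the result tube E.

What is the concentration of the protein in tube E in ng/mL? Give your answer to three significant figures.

Step 1: 150 μL + 2850 μL = 3000 μL total → factor 3000/150 = 20
Step 2: 60 μL brought to 900 μL → factor 900/60 = 15
Step 3: 150 μL brought to 1.2 mL → factor 1200/150 = 8
Step 4: 120 μL brought to 960 μL → factor 960/120 = 8
Step 5: 16-fold → factor 16
Overall dilution factor = 20 × 15 × 8 × 8 × 16 = 3.072 × 10^5
Final = 25.0 mg/mL / 3.072 × 10^5 = 8.138 × 10^-5 mg/mL = 81.4 ng/mL

81.4 ng/mL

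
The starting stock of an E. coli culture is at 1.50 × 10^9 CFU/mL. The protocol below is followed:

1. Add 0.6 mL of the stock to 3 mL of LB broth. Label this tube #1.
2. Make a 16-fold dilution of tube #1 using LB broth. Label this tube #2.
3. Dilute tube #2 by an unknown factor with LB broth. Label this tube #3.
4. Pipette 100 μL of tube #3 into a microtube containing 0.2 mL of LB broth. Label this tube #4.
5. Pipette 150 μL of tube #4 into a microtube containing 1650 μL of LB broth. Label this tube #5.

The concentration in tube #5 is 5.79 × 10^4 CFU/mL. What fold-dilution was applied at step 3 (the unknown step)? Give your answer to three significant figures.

7.50-fold

Step 1: 0.6 mL + 3 mL = 3.6 mL total → factor 3.6/0.6 = 6
Step 2: 16-fold → factor 16
Step 3: unknown factor x
Step 4: 100 μL + 0.2 mL = 300 μL total → factor 300/100 = 3
Step 5: 150 μL + 1650 μL = 1800 μL total → factor 1800/150 = 12
Product of known-step factors = 3456
Overall factor = 1.50 × 10^9 CFU/mL / (5.79 × 10^4 CFU/mL) = 25907
x = 25907 / 3456 = 7.50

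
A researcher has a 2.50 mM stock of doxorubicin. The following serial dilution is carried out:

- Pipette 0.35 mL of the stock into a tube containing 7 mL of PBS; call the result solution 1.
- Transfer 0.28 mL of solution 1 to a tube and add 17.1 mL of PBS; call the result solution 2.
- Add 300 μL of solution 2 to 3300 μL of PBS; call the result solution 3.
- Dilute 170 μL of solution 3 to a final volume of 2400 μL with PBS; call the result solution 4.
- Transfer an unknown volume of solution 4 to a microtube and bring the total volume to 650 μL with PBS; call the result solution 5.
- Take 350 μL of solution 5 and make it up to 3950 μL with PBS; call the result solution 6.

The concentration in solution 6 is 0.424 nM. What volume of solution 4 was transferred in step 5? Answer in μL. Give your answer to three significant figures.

Step 1: 0.35 mL + 7 mL = 7.35 mL total → factor 7.35/0.35 = 21
Step 2: 0.28 mL + 17.1 mL = 17.38 mL total → factor 17.38/0.28 = 62.071
Step 3: 300 μL + 3300 μL = 3600 μL total → factor 3600/300 = 12
Step 4: 170 μL brought to 2400 μL → factor 2400/170 = 14.118
Step 5: v brought to 650 μL → factor = 650 μL/v
Step 6: 350 μL brought to 3950 μL → factor 3950/350 = 11.286
Product of known-step factors = 2.4922 × 10^6
Overall factor = 2.50 mM / (0.424 nM) = 5.8962 × 10^6
Step-5 factor = 5.8962 × 10^6 / 2.4922 × 10^6 = 2.3659
v = 650 μL / 2.3659 = 275 μL

275 μL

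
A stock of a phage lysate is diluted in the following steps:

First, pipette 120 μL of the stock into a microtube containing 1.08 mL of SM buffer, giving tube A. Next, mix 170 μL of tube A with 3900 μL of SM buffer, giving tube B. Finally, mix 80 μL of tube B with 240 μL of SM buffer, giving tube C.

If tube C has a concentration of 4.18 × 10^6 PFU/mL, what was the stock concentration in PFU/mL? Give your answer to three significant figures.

4.00 × 10^9 PFU/mL

Step 1: 120 μL + 1.08 mL = 1200 μL total → factor 1200/120 = 10
Step 2: 170 μL + 3900 μL = 4070 μL total → factor 4070/170 = 23.941
Step 3: 80 μL + 240 μL = 320 μL total → factor 320/80 = 4
Overall dilution factor = 10 × 23.941 × 4 = 957.65
Stock = 4.18 × 10^6 PFU/mL × 957.65 = 4.00 × 10^9 PFU/mL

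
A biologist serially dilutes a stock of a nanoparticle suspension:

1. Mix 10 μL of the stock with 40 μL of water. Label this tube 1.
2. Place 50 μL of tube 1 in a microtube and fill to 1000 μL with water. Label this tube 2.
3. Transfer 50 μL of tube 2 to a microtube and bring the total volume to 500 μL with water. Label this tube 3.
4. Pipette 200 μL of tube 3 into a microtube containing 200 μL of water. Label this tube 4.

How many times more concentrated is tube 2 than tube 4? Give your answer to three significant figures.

Step 1: 10 μL + 40 μL = 50 μL total → factor 50/10 = 5
Step 2: 50 μL brought to 1000 μL → factor 1000/50 = 20
Step 3: 50 μL brought to 500 μL → factor 500/50 = 10
Step 4: 200 μL + 200 μL = 400 μL total → factor 400/200 = 2
Dilution factor to tube 2 = 100; to tube 4 = 2000
[tube 2]/[tube 4] = (factor to tube 4)/(factor to tube 2) = 2000/100 = 20.0

20.0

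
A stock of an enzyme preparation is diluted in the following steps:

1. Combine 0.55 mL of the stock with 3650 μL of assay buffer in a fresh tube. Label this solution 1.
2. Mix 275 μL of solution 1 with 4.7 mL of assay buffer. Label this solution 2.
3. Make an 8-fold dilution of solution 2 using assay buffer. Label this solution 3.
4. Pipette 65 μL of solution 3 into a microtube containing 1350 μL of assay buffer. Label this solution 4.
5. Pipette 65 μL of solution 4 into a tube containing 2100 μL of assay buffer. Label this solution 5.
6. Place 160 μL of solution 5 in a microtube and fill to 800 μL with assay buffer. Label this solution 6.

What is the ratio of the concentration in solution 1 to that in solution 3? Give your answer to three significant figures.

Step 1: 0.55 mL + 3650 μL = 4.2 mL total → factor 4.2/0.55 = 7.6364
Step 2: 275 μL + 4.7 mL = 4975 μL total → factor 4975/275 = 18.091
Step 3: 8-fold → factor 8
Dilution factor to solution 1 = 7.6364; to solution 3 = 1105.2
[solution 1]/[solution 3] = (factor to solution 3)/(factor to solution 1) = 1105.2/7.6364 = 145

145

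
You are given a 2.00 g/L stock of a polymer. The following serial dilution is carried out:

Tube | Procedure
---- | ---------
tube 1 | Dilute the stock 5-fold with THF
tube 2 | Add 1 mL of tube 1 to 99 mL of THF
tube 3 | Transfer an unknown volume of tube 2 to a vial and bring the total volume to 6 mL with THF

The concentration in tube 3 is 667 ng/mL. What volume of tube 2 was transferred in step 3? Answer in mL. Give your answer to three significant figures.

Step 1: 5-fold → factor 5
Step 2: 1 mL + 99 mL = 100 mL total → factor 100/1 = 100
Step 3: v brought to 6 mL → factor = 6 mL/v
Product of known-step factors = 500
Overall factor = 2.00 g/L / (667 ng/mL) = 2998.5
Step-3 factor = 2998.5 / 500 = 5.997
v = 6 mL / 5.997 = 1.00 mL

1.00 mL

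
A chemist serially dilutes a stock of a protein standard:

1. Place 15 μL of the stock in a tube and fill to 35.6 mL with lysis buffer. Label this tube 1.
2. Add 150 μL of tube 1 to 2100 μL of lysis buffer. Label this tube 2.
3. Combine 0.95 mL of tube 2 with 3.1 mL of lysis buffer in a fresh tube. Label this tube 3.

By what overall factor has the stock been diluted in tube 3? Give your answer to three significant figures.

Step 1: 15 μL brought to 35.6 mL → factor 35600/15 = 2373.3
Step 2: 150 μL + 2100 μL = 2250 μL total → factor 2250/150 = 15
Step 3: 0.95 mL + 3.1 mL = 4.05 mL total → factor 4.05/0.95 = 4.2632
Overall dilution factor = 2373.3 × 15 × 4.2632 = 1.5177 × 10^5

1.52 × 10^5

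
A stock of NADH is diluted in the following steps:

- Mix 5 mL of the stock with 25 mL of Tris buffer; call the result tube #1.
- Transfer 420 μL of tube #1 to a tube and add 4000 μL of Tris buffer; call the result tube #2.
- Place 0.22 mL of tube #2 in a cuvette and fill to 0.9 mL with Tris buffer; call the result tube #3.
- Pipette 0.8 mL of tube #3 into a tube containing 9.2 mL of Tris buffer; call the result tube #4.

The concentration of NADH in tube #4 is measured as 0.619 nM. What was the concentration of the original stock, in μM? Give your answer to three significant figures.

2.00 μM

Step 1: 5 mL + 25 mL = 30 mL total → factor 30/5 = 6
Step 2: 420 μL + 4000 μL = 4420 μL total → factor 4420/420 = 10.524
Step 3: 0.22 mL brought to 0.9 mL → factor 0.9/0.22 = 4.0909
Step 4: 0.8 mL + 9.2 mL = 10 mL total → factor 10/0.8 = 12.5
Overall dilution factor = 6 × 10.524 × 4.0909 × 12.5 = 3228.9
Stock = 0.619 nM × 3228.9 = 1999 nM = 2.00 μM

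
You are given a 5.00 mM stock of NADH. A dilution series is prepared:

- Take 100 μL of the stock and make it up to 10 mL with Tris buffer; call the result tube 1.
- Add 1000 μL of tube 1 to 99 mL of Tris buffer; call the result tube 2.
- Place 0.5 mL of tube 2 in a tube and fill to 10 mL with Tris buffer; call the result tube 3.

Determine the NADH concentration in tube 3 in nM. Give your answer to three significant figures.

Step 1: 100 μL brought to 10 mL → factor 10000/100 = 100
Step 2: 1000 μL + 99 mL = 1 × 10^5 μL total → factor 1 × 10^5/1000 = 100
Step 3: 0.5 mL brought to 10 mL → factor 10/0.5 = 20
Overall dilution factor = 100 × 100 × 20 = 2 × 10^5
Final = 5.00 mM / 2 × 10^5 = 2.500 × 10^-5 mM = 25.0 nM

25.0 nM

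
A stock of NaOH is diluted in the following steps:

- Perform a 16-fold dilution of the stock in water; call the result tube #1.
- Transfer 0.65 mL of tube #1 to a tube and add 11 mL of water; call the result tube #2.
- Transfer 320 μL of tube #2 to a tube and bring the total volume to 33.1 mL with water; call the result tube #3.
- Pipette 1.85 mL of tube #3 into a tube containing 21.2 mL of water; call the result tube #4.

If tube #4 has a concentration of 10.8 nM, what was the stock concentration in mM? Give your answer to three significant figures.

3.99 mM

Step 1: 16-fold → factor 16
Step 2: 0.65 mL + 11 mL = 11.65 mL total → factor 11.65/0.65 = 17.923
Step 3: 320 μL brought to 33.1 mL → factor 33100/320 = 103.44
Step 4: 1.85 mL + 21.2 mL = 23.05 mL total → factor 23.05/1.85 = 12.459
Overall dilution factor = 16 × 17.923 × 103.44 × 12.459 = 3.6958 × 10^5
Stock = 10.8 nM × 3.6958 × 10^5 = 3.991 × 10^6 nM = 3.99 mM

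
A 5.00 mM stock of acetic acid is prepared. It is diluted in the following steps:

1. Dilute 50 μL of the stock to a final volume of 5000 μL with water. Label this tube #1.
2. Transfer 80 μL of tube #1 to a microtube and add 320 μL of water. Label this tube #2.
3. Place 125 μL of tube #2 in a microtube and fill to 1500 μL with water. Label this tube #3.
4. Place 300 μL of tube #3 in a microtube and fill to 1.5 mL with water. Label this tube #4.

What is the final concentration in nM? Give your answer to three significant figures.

Step 1: 50 μL brought to 5000 μL → factor 5000/50 = 100
Step 2: 80 μL + 320 μL = 400 μL total → factor 400/80 = 5
Step 3: 125 μL brought to 1500 μL → factor 1500/125 = 12
Step 4: 300 μL brought to 1.5 mL → factor 1500/300 = 5
Overall dilution factor = 100 × 5 × 12 × 5 = 30000
Final = 5.00 mM / 30000 = 0.0001667 mM = 167 nM

167 nM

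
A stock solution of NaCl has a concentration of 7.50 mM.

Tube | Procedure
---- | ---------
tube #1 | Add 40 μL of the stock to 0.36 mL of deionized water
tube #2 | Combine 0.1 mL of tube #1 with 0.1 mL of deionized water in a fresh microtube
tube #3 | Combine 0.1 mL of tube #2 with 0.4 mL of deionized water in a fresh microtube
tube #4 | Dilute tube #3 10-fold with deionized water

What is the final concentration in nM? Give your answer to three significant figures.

Step 1: 40 μL + 0.36 mL = 400 μL total → factor 400/40 = 10
Step 2: 0.1 mL + 0.1 mL = 0.2 mL total → factor 0.2/0.1 = 2
Step 3: 0.1 mL + 0.4 mL = 0.5 mL total → factor 0.5/0.1 = 5
Step 4: 10-fold → factor 10
Overall dilution factor = 10 × 2 × 5 × 10 = 1000
Final = 7.50 mM / 1000 = 0.007500 mM = 7.50 × 10^3 nM

7.50 × 10^3 nM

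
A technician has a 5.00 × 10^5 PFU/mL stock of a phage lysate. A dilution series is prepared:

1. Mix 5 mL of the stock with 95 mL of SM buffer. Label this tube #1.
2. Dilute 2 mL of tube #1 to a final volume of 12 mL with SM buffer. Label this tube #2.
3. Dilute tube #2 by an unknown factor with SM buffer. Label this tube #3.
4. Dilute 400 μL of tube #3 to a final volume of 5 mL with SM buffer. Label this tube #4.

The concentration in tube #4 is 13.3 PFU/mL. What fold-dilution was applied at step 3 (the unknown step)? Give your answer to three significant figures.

25.1-fold

Step 1: 5 mL + 95 mL = 100 mL total → factor 100/5 = 20
Step 2: 2 mL brought to 12 mL → factor 12/2 = 6
Step 3: unknown factor x
Step 4: 400 μL brought to 5 mL → factor 5000/400 = 12.5
Product of known-step factors = 1500
Overall factor = 5.00 × 10^5 PFU/mL / (13.3 PFU/mL) = 37594
x = 37594 / 1500 = 25.1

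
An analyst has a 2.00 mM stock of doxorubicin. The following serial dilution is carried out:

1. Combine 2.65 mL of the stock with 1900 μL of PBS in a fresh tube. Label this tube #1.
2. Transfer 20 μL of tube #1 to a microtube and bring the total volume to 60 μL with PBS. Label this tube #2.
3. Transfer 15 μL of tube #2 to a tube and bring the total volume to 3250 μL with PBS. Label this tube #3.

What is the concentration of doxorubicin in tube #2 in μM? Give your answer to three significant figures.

388 μM

Step 1: 2.65 mL + 1900 μL = 4.55 mL total → factor 4.55/2.65 = 1.717
Step 2: 20 μL brought to 60 μL → factor 60/20 = 3
Dilution factor through tube #2 = 1.717 × 3 = 5.1509
[tube #2] = 2.00 mM / 5.1509 = 0.3883 mM = 388 μM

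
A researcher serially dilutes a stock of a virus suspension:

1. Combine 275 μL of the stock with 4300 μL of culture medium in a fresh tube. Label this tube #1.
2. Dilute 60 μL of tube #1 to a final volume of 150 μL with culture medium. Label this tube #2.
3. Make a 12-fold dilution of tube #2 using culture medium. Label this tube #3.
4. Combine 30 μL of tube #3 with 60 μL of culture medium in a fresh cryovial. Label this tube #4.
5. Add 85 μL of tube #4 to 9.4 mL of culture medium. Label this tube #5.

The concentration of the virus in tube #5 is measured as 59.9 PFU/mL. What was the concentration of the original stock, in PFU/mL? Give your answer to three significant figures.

Step 1: 275 μL + 4300 μL = 4575 μL total → factor 4575/275 = 16.636
Step 2: 60 μL brought to 150 μL → factor 150/60 = 2.5
Step 3: 12-fold → factor 12
Step 4: 30 μL + 60 μL = 90 μL total → factor 90/30 = 3
Step 5: 85 μL + 9.4 mL = 9485 μL total → factor 9485/85 = 111.59
Overall dilution factor = 16.636 × 2.5 × 12 × 3 × 111.59 = 1.6708 × 10^5
Stock = 59.9 PFU/mL × 1.6708 × 10^5 = 1.00 × 10^7 PFU/mL

1.00 × 10^7 PFU/mL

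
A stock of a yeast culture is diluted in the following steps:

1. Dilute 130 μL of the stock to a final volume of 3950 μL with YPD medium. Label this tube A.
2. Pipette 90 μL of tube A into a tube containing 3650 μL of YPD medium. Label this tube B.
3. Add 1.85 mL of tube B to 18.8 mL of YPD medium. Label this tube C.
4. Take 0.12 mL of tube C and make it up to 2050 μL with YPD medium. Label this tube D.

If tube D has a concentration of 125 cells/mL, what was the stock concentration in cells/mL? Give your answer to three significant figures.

Step 1: 130 μL brought to 3950 μL → factor 3950/130 = 30.385
Step 2: 90 μL + 3650 μL = 3740 μL total → factor 3740/90 = 41.556
Step 3: 1.85 mL + 18.8 mL = 20.65 mL total → factor 20.65/1.85 = 11.162
Step 4: 0.12 mL brought to 2050 μL → factor 2.05/0.12 = 17.083
Overall dilution factor = 30.385 × 41.556 × 11.162 × 17.083 = 2.4077 × 10^5
Stock = 125 cells/mL × 2.4077 × 10^5 = 3.01 × 10^7 cells/mL

3.01 × 10^7 cells/mL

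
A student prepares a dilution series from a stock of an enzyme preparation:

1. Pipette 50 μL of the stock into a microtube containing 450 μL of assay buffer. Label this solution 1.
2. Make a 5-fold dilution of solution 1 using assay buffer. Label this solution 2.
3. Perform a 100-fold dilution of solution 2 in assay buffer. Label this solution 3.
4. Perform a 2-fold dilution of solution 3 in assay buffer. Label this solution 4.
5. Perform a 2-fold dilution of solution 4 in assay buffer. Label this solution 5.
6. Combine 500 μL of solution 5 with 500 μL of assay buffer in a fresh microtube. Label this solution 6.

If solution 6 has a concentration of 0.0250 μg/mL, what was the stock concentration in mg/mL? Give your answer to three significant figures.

1.00 mg/mL

Step 1: 50 μL + 450 μL = 500 μL total → factor 500/50 = 10
Step 2: 5-fold → factor 5
Step 3: 100-fold → factor 100
Step 4: 2-fold → factor 2
Step 5: 2-fold → factor 2
Step 6: 500 μL + 500 μL = 1000 μL total → factor 1000/500 = 2
Overall dilution factor = 10 × 5 × 100 × 2 × 2 × 2 = 40000
Stock = 0.0250 μg/mL × 40000 = 1000 μg/mL = 1.00 mg/mL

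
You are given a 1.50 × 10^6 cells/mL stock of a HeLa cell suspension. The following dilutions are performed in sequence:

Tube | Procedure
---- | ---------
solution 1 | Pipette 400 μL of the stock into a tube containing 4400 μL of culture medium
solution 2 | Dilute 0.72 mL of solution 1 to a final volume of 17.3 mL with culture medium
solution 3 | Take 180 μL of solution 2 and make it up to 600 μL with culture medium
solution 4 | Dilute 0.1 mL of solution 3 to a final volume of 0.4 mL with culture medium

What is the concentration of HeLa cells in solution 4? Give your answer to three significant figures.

390 cells/mL

Step 1: 400 μL + 4400 μL = 4800 μL total → factor 4800/400 = 12
Step 2: 0.72 mL brought to 17.3 mL → factor 17.3/0.72 = 24.028
Step 3: 180 μL brought to 600 μL → factor 600/180 = 3.3333
Step 4: 0.1 mL brought to 0.4 mL → factor 0.4/0.1 = 4
Overall dilution factor = 12 × 24.028 × 3.3333 × 4 = 3844.4
Final = 1.50 × 10^6 cells/mL / 3844.4 = 390 cells/mL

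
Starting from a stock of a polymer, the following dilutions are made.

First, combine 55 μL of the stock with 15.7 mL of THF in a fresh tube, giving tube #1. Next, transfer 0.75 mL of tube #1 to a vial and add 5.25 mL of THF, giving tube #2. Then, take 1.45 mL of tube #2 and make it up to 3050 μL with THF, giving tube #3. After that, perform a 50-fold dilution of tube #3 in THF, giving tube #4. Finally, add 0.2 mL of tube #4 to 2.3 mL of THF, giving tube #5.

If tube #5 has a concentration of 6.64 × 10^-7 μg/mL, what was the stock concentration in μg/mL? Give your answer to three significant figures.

2.00 μg/mL

Step 1: 55 μL + 15.7 mL = 15755 μL total → factor 15755/55 = 286.45
Step 2: 0.75 mL + 5.25 mL = 6 mL total → factor 6/0.75 = 8
Step 3: 1.45 mL brought to 3050 μL → factor 3.05/1.45 = 2.1034
Step 4: 50-fold → factor 50
Step 5: 0.2 mL + 2.3 mL = 2.5 mL total → factor 2.5/0.2 = 12.5
Overall dilution factor = 286.45 × 8 × 2.1034 × 50 × 12.5 = 3.0127 × 10^6
Stock = 6.64 × 10^-7 μg/mL × 3.0127 × 10^6 = 2.00 μg/mL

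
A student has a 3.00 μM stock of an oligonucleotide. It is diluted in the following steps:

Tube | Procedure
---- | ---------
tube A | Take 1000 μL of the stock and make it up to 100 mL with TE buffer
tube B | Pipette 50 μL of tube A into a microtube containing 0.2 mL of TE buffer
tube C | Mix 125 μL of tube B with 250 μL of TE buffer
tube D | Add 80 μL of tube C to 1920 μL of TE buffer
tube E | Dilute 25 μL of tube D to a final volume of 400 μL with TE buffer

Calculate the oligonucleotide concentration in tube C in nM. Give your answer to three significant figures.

Step 1: 1000 μL brought to 100 mL → factor 1 × 10^5/1000 = 100
Step 2: 50 μL + 0.2 mL = 250 μL total → factor 250/50 = 5
Step 3: 125 μL + 250 μL = 375 μL total → factor 375/125 = 3
Dilution factor through tube C = 100 × 5 × 3 = 1500
[tube C] = 3.00 μM / 1500 = 0.002000 μM = 2.00 nM

2.00 nM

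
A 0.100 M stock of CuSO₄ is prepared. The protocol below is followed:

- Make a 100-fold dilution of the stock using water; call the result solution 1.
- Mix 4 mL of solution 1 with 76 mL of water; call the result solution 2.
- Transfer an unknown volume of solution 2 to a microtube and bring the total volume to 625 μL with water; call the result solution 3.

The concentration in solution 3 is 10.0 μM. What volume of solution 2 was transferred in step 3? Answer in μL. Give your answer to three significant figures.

125 μL

Step 1: 100-fold → factor 100
Step 2: 4 mL + 76 mL = 80 mL total → factor 80/4 = 20
Step 3: v brought to 625 μL → factor = 625 μL/v
Product of known-step factors = 2000
Overall factor = 0.100 M / (10.0 μM) = 10000
Step-3 factor = 10000 / 2000 = 5
v = 625 μL / 5 = 125 μL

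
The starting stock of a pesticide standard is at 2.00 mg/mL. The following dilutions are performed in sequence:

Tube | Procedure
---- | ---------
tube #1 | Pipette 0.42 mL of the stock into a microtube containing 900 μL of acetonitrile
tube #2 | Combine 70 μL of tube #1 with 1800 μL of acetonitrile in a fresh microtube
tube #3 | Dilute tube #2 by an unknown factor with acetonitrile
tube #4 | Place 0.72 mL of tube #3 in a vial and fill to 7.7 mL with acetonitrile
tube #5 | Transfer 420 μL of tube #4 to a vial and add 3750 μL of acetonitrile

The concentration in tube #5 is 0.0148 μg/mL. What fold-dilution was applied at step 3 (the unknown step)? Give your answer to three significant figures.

15.2-fold

Step 1: 0.42 mL + 900 μL = 1.32 mL total → factor 1.32/0.42 = 3.1429
Step 2: 70 μL + 1800 μL = 1870 μL total → factor 1870/70 = 26.714
Step 3: unknown factor x
Step 4: 0.72 mL brought to 7.7 mL → factor 7.7/0.72 = 10.694
Step 5: 420 μL + 3750 μL = 4170 μL total → factor 4170/420 = 9.9286
Product of known-step factors = 8914.8
Overall factor = 2.00 mg/mL / (0.0148 μg/mL) = 1.3514 × 10^5
x = 1.3514 × 10^5 / 8914.8 = 15.2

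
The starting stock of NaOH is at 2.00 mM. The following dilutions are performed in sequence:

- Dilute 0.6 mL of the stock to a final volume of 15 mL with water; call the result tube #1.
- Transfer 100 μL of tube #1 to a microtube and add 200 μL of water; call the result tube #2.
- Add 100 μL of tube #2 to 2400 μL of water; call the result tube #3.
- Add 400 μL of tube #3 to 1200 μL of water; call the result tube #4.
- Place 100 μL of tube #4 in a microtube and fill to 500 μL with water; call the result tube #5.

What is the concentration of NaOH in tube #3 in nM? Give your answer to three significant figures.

1.07 × 10^3 nM

Step 1: 0.6 mL brought to 15 mL → factor 15/0.6 = 25
Step 2: 100 μL + 200 μL = 300 μL total → factor 300/100 = 3
Step 3: 100 μL + 2400 μL = 2500 μL total → factor 2500/100 = 25
Dilution factor through tube #3 = 25 × 3 × 25 = 1875
[tube #3] = 2.00 mM / 1875 = 0.001067 mM = 1.07 × 10^3 nM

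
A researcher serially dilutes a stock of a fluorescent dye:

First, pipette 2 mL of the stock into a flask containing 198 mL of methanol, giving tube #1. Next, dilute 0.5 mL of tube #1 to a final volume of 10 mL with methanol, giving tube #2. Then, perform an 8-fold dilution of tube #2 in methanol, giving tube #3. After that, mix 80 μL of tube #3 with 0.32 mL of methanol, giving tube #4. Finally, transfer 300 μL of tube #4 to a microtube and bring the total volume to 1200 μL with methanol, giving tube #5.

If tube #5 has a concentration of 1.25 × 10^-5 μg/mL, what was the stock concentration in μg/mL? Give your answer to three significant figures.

4.00 μg/mL

Step 1: 2 mL + 198 mL = 200 mL total → factor 200/2 = 100
Step 2: 0.5 mL brought to 10 mL → factor 10/0.5 = 20
Step 3: 8-fold → factor 8
Step 4: 80 μL + 0.32 mL = 400 μL total → factor 400/80 = 5
Step 5: 300 μL brought to 1200 μL → factor 1200/300 = 4
Overall dilution factor = 100 × 20 × 8 × 5 × 4 = 3.2 × 10^5
Stock = 1.25 × 10^-5 μg/mL × 3.2 × 10^5 = 4.00 μg/mL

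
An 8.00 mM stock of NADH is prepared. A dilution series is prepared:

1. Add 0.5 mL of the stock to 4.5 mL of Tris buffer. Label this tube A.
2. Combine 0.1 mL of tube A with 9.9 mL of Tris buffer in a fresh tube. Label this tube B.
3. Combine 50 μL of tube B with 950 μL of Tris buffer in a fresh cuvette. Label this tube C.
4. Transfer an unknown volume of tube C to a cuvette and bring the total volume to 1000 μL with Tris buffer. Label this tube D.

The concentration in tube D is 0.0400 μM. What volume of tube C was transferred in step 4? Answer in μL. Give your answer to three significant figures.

Step 1: 0.5 mL + 4.5 mL = 5 mL total → factor 5/0.5 = 10
Step 2: 0.1 mL + 9.9 mL = 10 mL total → factor 10/0.1 = 100
Step 3: 50 μL + 950 μL = 1000 μL total → factor 1000/50 = 20
Step 4: v brought to 1000 μL → factor = 1000 μL/v
Product of known-step factors = 20000
Overall factor = 8.00 mM / (0.0400 μM) = 2 × 10^5
Step-4 factor = 2 × 10^5 / 20000 = 10
v = 1000 μL / 10 = 100 μL

100 μL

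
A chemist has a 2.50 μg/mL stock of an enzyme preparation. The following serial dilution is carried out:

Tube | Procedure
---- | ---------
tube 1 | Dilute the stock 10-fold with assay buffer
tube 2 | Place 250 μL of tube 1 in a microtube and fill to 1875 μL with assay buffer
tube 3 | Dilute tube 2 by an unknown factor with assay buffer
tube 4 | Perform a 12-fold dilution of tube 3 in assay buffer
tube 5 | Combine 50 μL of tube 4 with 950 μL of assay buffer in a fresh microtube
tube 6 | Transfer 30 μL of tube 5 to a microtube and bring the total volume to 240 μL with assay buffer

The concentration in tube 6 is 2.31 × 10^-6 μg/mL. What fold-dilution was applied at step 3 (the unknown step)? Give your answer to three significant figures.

Step 1: 10-fold → factor 10
Step 2: 250 μL brought to 1875 μL → factor 1875/250 = 7.5
Step 3: unknown factor x
Step 4: 12-fold → factor 12
Step 5: 50 μL + 950 μL = 1000 μL total → factor 1000/50 = 20
Step 6: 30 μL brought to 240 μL → factor 240/30 = 8
Product of known-step factors = 1.44 × 10^5
Overall factor = 2.50 μg/mL / (2.31 × 10^-6 μg/mL) = 1.0823 × 10^6
x = 1.0823 × 10^6 / 1.44 × 10^5 = 7.52

7.52-fold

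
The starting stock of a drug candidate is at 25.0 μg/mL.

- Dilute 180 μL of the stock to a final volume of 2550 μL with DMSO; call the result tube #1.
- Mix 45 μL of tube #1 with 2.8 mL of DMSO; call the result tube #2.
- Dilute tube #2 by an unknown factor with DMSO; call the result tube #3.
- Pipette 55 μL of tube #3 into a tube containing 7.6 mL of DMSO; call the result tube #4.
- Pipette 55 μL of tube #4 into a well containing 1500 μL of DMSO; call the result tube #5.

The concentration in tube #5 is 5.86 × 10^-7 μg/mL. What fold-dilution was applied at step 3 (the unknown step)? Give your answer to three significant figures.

12.1-fold

Step 1: 180 μL brought to 2550 μL → factor 2550/180 = 14.167
Step 2: 45 μL + 2.8 mL = 2845 μL total → factor 2845/45 = 63.222
Step 3: unknown factor x
Step 4: 55 μL + 7.6 mL = 7655 μL total → factor 7655/55 = 139.18
Step 5: 55 μL + 1500 μL = 1555 μL total → factor 1555/55 = 28.273
Product of known-step factors = 3.5244 × 10^6
Overall factor = 25.0 μg/mL / (5.86 × 10^-7 μg/mL) = 4.2662 × 10^7
x = 4.2662 × 10^7 / 3.5244 × 10^6 = 12.1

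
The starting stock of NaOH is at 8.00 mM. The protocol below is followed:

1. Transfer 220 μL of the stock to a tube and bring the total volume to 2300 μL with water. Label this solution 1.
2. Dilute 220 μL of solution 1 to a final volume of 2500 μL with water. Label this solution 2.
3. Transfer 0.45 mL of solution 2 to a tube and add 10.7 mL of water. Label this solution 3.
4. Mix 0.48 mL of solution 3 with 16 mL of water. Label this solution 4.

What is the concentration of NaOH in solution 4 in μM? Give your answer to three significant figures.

Step 1: 220 μL brought to 2300 μL → factor 2300/220 = 10.455
Step 2: 220 μL brought to 2500 μL → factor 2500/220 = 11.364
Step 3: 0.45 mL + 10.7 mL = 11.15 mL total → factor 11.15/0.45 = 24.778
Step 4: 0.48 mL + 16 mL = 16.48 mL total → factor 16.48/0.48 = 34.333
Overall dilution factor = 10.455 × 11.364 × 24.778 × 34.333 = 1.0107 × 10^5
Final = 8.00 mM / 1.0107 × 10^5 = 7.916 × 10^-5 mM = 0.0792 μM

0.0792 μM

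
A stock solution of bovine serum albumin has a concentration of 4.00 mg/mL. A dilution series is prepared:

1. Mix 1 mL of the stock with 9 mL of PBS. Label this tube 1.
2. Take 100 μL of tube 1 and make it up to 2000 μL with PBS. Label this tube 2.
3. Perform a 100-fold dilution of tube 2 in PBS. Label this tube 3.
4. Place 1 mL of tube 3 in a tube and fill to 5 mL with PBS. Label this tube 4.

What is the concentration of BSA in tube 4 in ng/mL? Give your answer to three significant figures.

40.0 ng/mL

Step 1: 1 mL + 9 mL = 10 mL total → factor 10/1 = 10
Step 2: 100 μL brought to 2000 μL → factor 2000/100 = 20
Step 3: 100-fold → factor 100
Step 4: 1 mL brought to 5 mL → factor 5/1 = 5
Overall dilution factor = 10 × 20 × 100 × 5 = 1 × 10^5
Final = 4.00 mg/mL / 1 × 10^5 = 4.000 × 10^-5 mg/mL = 40.0 ng/mL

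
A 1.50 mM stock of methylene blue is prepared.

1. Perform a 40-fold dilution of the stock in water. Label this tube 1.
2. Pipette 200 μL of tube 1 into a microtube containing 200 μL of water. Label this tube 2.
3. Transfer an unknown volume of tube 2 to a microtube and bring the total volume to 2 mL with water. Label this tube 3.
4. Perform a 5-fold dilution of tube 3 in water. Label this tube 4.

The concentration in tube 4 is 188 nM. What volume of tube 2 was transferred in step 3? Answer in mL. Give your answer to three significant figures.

0.100 mL

Step 1: 40-fold → factor 40
Step 2: 200 μL + 200 μL = 400 μL total → factor 400/200 = 2
Step 3: v brought to 2 mL → factor = 2 mL/v
Step 4: 5-fold → factor 5
Product of known-step factors = 400
Overall factor = 1.50 mM / (188 nM) = 7978.7
Step-3 factor = 7978.7 / 400 = 19.947
v = 2 mL / 19.947 = 0.100 mL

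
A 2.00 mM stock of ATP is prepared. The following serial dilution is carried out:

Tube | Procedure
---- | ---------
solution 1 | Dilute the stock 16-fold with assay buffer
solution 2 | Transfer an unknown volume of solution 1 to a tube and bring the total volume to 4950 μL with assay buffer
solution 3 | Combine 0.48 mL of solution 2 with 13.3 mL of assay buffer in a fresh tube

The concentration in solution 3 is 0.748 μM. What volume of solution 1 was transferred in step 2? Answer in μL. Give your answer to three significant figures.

850 μL

Step 1: 16-fold → factor 16
Step 2: v brought to 4950 μL → factor = 4950 μL/v
Step 3: 0.48 mL + 13.3 mL = 13.78 mL total → factor 13.78/0.48 = 28.708
Product of known-step factors = 459.33
Overall factor = 2.00 mM / (0.748 μM) = 2673.8
Step-2 factor = 2673.8 / 459.33 = 5.821
v = 4950 μL / 5.821 = 850 μL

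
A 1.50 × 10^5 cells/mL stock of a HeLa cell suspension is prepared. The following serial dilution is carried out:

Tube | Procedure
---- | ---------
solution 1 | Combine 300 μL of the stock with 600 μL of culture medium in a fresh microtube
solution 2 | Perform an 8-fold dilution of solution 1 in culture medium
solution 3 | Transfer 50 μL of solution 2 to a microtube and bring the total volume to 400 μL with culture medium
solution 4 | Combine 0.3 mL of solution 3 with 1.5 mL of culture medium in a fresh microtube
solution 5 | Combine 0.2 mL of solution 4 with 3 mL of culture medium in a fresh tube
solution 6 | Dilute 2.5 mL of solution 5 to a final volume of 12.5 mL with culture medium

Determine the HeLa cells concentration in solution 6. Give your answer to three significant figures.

Step 1: 300 μL + 600 μL = 900 μL total → factor 900/300 = 3
Step 2: 8-fold → factor 8
Step 3: 50 μL brought to 400 μL → factor 400/50 = 8
Step 4: 0.3 mL + 1.5 mL = 1.8 mL total → factor 1.8/0.3 = 6
Step 5: 0.2 mL + 3 mL = 3.2 mL total → factor 3.2/0.2 = 16
Step 6: 2.5 mL brought to 12.5 mL → factor 12.5/2.5 = 5
Overall dilution factor = 3 × 8 × 8 × 6 × 16 × 5 = 92160
Final = 1.50 × 10^5 cells/mL / 92160 = 1.63 cells/mL

1.63 cells/mL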